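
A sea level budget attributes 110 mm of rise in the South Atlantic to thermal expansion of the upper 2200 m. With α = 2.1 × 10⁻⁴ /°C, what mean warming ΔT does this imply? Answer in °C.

ΔT = Δh/(αH) = 0.11 / (2.1×10⁻⁴ × 2200) ≈ 0.2381 °C

about 0.238 °C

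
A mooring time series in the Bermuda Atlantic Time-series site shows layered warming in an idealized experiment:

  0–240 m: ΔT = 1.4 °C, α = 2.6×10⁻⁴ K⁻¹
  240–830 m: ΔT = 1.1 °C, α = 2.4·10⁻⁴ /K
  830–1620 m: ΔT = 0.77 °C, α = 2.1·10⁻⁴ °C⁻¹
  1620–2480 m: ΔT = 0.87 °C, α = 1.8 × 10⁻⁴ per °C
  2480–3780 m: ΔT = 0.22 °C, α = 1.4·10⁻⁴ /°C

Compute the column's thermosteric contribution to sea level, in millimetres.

0–240 m: 240 × 1.4 × 2.6×10⁻⁴ = 0.08736 m
Layer 2: 1.1 × 2.4×10⁻⁴ × 590 = 0.15576 m
790 × 2.1×10⁻⁴ × 0.77 = 0.127743 m
Layer 4: 0.87 × 1.8×10⁻⁴ × 860 = 0.134676 m
1.4×10⁻⁴ × 1300 × 0.22 = 0.04004 m
Δh = 0.08736 + 0.15576 + 0.127743 + 0.134676 + 0.04004 = 0.545579 m ≈ 550 mm

550 mm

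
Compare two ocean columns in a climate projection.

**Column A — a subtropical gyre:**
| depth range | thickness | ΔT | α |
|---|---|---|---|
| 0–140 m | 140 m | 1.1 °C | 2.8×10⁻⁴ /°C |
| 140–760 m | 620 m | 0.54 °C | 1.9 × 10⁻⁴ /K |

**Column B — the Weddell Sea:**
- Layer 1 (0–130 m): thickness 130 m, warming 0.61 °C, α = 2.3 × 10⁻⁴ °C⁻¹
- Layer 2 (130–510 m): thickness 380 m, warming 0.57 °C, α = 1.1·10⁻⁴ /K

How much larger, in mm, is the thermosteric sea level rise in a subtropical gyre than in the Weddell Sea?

Δh_A − Δh_B ≈ 64.7 mm

A 0–140 m: 140 × 1.1 × 2.8×10⁻⁴ = 0.04312 m
A Layer 2: 620 × 1.9×10⁻⁴ × 0.54 = 0.063612 m
A total: 0.106732 m
B 2.3×10⁻⁴ × 0.61 × 130 = 0.018239 m
B Layer 2: 0.57 × 380 × 1.1×10⁻⁴ = 0.023826 m
B total: 0.042065 m
Difference: 0.106732 − 0.042065 = 0.064667 m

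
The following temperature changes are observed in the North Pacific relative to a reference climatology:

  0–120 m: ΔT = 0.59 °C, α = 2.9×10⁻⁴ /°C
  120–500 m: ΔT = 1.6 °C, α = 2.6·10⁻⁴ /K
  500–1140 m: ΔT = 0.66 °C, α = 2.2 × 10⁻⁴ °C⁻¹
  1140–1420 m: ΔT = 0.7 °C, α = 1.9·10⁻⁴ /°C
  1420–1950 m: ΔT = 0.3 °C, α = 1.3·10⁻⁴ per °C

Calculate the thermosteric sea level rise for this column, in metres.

0.59 × 120 × 2.9×10⁻⁴ = 0.020532 m
120–500 m: 1.6 × 2.6×10⁻⁴ × 380 = 0.15808 m
Layer 3: 640 × 0.66 × 2.2×10⁻⁴ = 0.092928 m
280 × 0.7 × 1.9×10⁻⁴ = 0.03724 m
1420–1950 m: 1.3×10⁻⁴ × 530 × 0.3 = 0.02067 m
Δh = 0.020532 + 0.15808 + 0.092928 + 0.03724 + 0.02067 = 0.32945 m

Δh = 0.329 m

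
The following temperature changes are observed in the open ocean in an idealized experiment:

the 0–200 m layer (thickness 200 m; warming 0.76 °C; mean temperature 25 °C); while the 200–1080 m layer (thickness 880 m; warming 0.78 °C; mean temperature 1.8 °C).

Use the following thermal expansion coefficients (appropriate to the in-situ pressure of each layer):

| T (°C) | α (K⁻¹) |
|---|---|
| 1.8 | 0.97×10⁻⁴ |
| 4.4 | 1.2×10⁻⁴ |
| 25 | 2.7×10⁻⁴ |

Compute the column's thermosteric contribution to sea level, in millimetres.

Layer 1 at 25 °C → α = 2.7×10⁻⁴ K⁻¹
Layer 2 at 1.8 °C → α = 0.97×10⁻⁴ K⁻¹
Layer 1: 0.76 × 2.7×10⁻⁴ × 200 = 0.04104 m
200–1080 m: 0.78 × 0.97×10⁻⁴ × 880 = 0.0665808 m
Δh = 0.04104 + 0.0665808 = 0.1076208 m

Δh ≈ 108 mm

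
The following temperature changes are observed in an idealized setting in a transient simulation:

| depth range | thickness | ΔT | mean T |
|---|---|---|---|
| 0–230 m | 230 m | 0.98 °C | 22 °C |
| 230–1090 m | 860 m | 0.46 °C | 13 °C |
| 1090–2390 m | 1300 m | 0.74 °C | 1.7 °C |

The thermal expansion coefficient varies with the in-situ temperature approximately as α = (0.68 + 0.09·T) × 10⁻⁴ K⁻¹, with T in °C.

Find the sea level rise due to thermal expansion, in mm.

about 213 mm

Layer 1: α = (0.68 + 0.09×22)×10⁻⁴ = 2.66×10⁻⁴ K⁻¹
Layer 2: α = (0.68 + 0.09×13)×10⁻⁴ = 1.85×10⁻⁴ K⁻¹
Layer 3: α = (0.68 + 0.09×1.7)×10⁻⁴ = 0.833×10⁻⁴ K⁻¹
2.66×10⁻⁴ × 230 × 0.98 = 0.0599564 m
0.46 × 860 × 1.85×10⁻⁴ = 0.073186 m
Layer 3: 0.74 × 0.833×10⁻⁴ × 1300 = 0.0801346 m
Δh = 0.0599564 + 0.073186 + 0.0801346 = 0.213277 m ≈ 213 mm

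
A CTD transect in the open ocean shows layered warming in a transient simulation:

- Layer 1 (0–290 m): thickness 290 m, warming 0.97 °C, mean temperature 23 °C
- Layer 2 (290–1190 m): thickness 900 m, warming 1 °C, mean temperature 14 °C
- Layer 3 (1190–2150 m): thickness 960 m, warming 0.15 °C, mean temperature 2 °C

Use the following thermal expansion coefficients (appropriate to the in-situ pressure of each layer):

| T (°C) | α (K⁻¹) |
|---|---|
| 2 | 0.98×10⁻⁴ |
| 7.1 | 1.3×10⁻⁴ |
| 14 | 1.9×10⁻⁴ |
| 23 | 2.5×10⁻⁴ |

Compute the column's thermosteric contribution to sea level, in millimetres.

260 mm

Layer 1 at 23 °C → α = 2.5×10⁻⁴ K⁻¹
Layer 2 at 14 °C → α = 1.9×10⁻⁴ K⁻¹
Layer 3 at 2 °C → α = 0.98×10⁻⁴ K⁻¹
Layer 1: 2.5×10⁻⁴ × 0.97 × 290 = 0.070325 m
Layer 2: 1.9×10⁻⁴ × 900 × 1 = 0.17100 m
1190–2150 m: 960 × 0.15 × 0.98×10⁻⁴ = 0.014112 m
Δh = 0.070325 + 0.17100 + 0.014112 = 0.255437 m ≈ 260 mm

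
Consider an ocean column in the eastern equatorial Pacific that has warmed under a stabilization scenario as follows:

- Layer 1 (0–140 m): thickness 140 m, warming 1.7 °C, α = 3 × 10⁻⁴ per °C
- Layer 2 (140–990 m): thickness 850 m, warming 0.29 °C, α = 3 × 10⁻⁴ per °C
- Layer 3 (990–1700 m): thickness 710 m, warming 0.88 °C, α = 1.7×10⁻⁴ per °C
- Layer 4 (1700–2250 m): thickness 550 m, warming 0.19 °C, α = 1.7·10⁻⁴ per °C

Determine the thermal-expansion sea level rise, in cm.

Δh ≈ 26.9 cm

140 × 1.7 × 3×10⁻⁴ = 0.07140 m
850 × 3×10⁻⁴ × 0.29 = 0.07395 m
0.88 × 710 × 1.7×10⁻⁴ = 0.106216 m
0.19 × 550 × 1.7×10⁻⁴ = 0.017765 m
Δh = 0.07140 + 0.07395 + 0.106216 + 0.017765 = 0.269331 m ≈ 26.9 cm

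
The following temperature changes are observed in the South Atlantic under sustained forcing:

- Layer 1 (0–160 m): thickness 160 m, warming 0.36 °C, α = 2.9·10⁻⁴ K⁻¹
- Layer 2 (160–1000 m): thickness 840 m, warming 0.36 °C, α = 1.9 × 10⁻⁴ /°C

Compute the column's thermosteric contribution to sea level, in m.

Δh = 0.074 m

Layer 1: 160 × 0.36 × 2.9×10⁻⁴ = 0.016704 m
1.9×10⁻⁴ × 0.36 × 840 = 0.057456 m
Δh = 0.016704 + 0.057456 = 0.07416 m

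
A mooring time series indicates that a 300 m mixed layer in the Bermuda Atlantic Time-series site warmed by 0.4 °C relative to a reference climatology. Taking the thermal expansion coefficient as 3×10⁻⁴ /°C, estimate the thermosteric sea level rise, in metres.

Δh = αΔT·H = 3×10⁻⁴ × 0.4 × 300 = 0.03600 m

Δh = 0.0360 m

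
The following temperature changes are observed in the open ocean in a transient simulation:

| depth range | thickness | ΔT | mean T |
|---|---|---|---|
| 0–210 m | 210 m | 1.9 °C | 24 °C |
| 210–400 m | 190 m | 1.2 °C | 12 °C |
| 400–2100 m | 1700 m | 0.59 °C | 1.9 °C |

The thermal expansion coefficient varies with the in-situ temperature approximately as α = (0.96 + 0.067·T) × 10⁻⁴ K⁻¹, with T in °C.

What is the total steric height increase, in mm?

Layer 1: α = (0.96 + 0.067×24)×10⁻⁴ = 2.568×10⁻⁴ K⁻¹
Layer 2: α = (0.96 + 0.067×12)×10⁻⁴ = 1.764×10⁻⁴ K⁻¹
Layer 3: α = (0.96 + 0.067×1.9)×10⁻⁴ = 1.0873×10⁻⁴ K⁻¹
1.9 × 2.568×10⁻⁴ × 210 = 0.1024632 m
190 × 1.2 × 1.764×10⁻⁴ = 0.0402192 m
1700 × 1.0873×10⁻⁴ × 0.59 = 0.10905619 m
Δh = 0.1024632 + 0.0402192 + 0.10905619 = 0.25173859 m

252 mm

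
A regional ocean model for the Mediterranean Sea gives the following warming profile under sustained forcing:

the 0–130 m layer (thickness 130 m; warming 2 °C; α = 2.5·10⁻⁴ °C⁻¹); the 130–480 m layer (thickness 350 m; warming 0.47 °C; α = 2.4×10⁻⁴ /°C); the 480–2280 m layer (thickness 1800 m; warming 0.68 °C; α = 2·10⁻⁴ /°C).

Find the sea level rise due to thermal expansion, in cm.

0–130 m: 2.5×10⁻⁴ × 2 × 130 = 0.06500 m
Layer 2: 350 × 0.47 × 2.4×10⁻⁴ = 0.03948 m
480–2280 m: 1800 × 0.68 × 2×10⁻⁴ = 0.24480 m
Δh = 0.06500 + 0.03948 + 0.24480 = 0.34928 m

Δh ≈ 34.9 cm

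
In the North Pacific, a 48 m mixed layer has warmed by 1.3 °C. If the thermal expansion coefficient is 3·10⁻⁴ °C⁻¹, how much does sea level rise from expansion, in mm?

Δh = 19 mm

Δh = αΔT·H = 3×10⁻⁴ × 1.3 × 48 = 0.01872 m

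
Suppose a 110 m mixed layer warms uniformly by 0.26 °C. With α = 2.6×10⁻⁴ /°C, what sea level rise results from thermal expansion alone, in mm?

Δh = αΔT·H = 2.6×10⁻⁴ × 0.26 × 110 = 0.007436 m

Δh ≈ 7.44 mm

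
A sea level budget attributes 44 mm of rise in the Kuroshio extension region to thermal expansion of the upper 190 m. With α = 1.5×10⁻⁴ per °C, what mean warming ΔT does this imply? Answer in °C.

ΔT ≈ 1.54 °C

ΔT = Δh/(αH) = 0.044 / (1.5×10⁻⁴ × 190) ≈ 1.544 °C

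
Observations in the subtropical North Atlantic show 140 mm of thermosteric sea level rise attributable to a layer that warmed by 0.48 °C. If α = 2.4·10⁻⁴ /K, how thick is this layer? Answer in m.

H ≈ 1220 m

H = Δh/(αΔT) = 0.14 / (2.4×10⁻⁴ × 0.48) ≈ 1215 m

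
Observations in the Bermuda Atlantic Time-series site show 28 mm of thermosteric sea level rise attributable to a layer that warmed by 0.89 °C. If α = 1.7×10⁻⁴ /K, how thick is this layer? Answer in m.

H = Δh/(αΔT) = 0.028 / (1.7×10⁻⁴ × 0.89) ≈ 185.1 m

H ≈ 185 m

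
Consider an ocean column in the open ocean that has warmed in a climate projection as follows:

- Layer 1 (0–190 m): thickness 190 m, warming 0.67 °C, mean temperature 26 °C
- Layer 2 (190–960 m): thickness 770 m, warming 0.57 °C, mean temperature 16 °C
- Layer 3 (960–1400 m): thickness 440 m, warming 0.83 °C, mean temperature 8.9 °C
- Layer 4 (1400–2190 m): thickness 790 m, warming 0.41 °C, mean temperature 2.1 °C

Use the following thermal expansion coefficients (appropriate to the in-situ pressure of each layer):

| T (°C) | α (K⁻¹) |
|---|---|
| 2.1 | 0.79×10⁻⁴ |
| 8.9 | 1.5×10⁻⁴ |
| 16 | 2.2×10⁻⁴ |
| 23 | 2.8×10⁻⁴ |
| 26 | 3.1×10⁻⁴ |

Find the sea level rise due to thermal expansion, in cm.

22 cm

Layer 1 at 26 °C → α = 3.1×10⁻⁴ K⁻¹
Layer 2 at 16 °C → α = 2.2×10⁻⁴ K⁻¹
Layer 3 at 8.9 °C → α = 1.5×10⁻⁴ K⁻¹
Layer 4 at 2.1 °C → α = 0.79×10⁻⁴ K⁻¹
Layer 1: 0.67 × 3.1×10⁻⁴ × 190 = 0.039463 m
190–960 m: 0.57 × 770 × 2.2×10⁻⁴ = 0.096558 m
Layer 3: 1.5×10⁻⁴ × 0.83 × 440 = 0.05478 m
1400–2190 m: 0.41 × 0.79×10⁻⁴ × 790 = 0.0255881 m
Δh = 0.039463 + 0.096558 + 0.05478 + 0.0255881 = 0.2163891 m ≈ 22 cm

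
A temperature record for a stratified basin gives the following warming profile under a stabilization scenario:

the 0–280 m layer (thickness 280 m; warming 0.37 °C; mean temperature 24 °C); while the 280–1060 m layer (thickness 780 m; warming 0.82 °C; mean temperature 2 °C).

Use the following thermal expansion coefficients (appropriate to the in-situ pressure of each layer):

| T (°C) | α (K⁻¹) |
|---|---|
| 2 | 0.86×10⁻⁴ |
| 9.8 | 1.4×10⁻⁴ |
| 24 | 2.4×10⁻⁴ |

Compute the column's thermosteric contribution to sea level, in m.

Layer 1 at 24 °C → α = 2.4×10⁻⁴ K⁻¹
Layer 2 at 2 °C → α = 0.86×10⁻⁴ K⁻¹
280 × 2.4×10⁻⁴ × 0.37 = 0.024864 m
Layer 2: 0.86×10⁻⁴ × 0.82 × 780 = 0.0550056 m
Δh = 0.024864 + 0.0550056 = 0.0798696 m ≈ 0.080 m

0.080 m of thermosteric rise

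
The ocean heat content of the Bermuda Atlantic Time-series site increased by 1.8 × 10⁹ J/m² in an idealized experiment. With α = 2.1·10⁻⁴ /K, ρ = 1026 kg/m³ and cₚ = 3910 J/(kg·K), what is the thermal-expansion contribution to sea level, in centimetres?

9.42 cm

Δh = αQ/(ρcₚ) = 2.1×10⁻⁴ × 1.8×10⁹ / (1026 × 3910) ≈ 0.094225 m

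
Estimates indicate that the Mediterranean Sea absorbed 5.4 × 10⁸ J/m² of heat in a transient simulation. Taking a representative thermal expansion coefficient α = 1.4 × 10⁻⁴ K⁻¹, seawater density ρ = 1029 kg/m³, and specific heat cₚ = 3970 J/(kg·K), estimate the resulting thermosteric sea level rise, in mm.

about 18.5 mm

Δh = αQ/(ρcₚ) = 1.4×10⁻⁴ × 5.4×10⁸ / (1029 × 3970) ≈ 0.018506 m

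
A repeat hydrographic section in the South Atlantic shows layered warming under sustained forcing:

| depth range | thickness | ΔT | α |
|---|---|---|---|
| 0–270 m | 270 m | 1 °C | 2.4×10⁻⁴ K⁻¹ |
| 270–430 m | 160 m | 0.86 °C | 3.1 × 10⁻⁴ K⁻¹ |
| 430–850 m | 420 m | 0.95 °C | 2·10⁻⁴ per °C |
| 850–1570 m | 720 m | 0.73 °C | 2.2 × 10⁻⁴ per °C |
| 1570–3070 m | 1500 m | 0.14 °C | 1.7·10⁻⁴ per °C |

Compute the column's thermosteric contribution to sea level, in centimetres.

1 × 2.4×10⁻⁴ × 270 = 0.06480 m
160 × 0.86 × 3.1×10⁻⁴ = 0.042656 m
430–850 m: 420 × 0.95 × 2×10⁻⁴ = 0.07980 m
2.2×10⁻⁴ × 0.73 × 720 = 0.115632 m
1570–3070 m: 1500 × 1.7×10⁻⁴ × 0.14 = 0.03570 m
Δh = 0.06480 + 0.042656 + 0.07980 + 0.115632 + 0.03570 = 0.338588 m

Δh ≈ 34 cm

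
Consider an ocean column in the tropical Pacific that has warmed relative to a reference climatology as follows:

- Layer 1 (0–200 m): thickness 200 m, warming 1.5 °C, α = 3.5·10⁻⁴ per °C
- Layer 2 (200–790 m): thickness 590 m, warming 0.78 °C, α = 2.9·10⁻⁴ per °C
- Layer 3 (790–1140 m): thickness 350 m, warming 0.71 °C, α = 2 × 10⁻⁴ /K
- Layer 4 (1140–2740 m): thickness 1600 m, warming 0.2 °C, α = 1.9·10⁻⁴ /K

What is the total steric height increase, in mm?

Layer 1: 200 × 3.5×10⁻⁴ × 1.5 = 0.10500 m
Layer 2: 2.9×10⁻⁴ × 0.78 × 590 = 0.133458 m
Layer 3: 2×10⁻⁴ × 350 × 0.71 = 0.04970 m
1600 × 0.2 × 1.9×10⁻⁴ = 0.06080 m
Δh = 0.10500 + 0.133458 + 0.04970 + 0.06080 = 0.348958 m

Δh ≈ 349 mm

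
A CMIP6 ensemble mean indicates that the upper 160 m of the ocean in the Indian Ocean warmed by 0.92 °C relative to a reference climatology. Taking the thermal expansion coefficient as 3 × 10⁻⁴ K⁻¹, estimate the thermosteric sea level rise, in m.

Δh ≈ 0.0442 m

Δh = αΔT·H = 3×10⁻⁴ × 0.92 × 160 = 0.04416 m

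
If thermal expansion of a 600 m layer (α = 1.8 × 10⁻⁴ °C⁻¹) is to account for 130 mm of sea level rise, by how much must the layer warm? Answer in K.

ΔT ≈ 1.20 K

ΔT = Δh/(αH) = 0.13 / (1.8×10⁻⁴ × 600) ≈ 1.204 K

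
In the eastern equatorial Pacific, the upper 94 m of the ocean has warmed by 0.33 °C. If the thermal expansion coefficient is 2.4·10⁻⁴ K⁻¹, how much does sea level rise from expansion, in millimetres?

Δh = αΔT·H = 2.4×10⁻⁴ × 0.33 × 94 = 0.0074448 m

Δh ≈ 7.4 mm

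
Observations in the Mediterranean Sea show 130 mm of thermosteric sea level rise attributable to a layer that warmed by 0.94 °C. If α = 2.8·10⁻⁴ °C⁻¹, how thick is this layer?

H = Δh/(αΔT) = 0.13 / (2.8×10⁻⁴ × 0.94) ≈ 493.9 m

H ≈ 490 m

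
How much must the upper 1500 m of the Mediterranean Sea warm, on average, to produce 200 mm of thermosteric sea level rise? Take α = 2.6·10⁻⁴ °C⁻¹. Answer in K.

ΔT = Δh/(αH) = 0.2 / (2.6×10⁻⁴ × 1500) ≈ 0.5128 K

about 0.51 K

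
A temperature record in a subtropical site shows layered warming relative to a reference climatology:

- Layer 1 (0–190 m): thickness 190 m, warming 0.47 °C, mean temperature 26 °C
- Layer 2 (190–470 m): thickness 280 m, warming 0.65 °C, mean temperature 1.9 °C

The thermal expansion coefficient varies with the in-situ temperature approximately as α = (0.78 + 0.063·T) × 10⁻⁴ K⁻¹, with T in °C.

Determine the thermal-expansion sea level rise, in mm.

Layer 1: α = (0.78 + 0.063×26)×10⁻⁴ = 2.418×10⁻⁴ K⁻¹
Layer 2: α = (0.78 + 0.063×1.9)×10⁻⁴ = 0.8997×10⁻⁴ K⁻¹
2.418×10⁻⁴ × 0.47 × 190 = 0.02159274 m
0.8997×10⁻⁴ × 280 × 0.65 = 0.01637454 m
Δh = 0.02159274 + 0.01637454 = 0.03796728 m ≈ 38.0 mm

38.0 mm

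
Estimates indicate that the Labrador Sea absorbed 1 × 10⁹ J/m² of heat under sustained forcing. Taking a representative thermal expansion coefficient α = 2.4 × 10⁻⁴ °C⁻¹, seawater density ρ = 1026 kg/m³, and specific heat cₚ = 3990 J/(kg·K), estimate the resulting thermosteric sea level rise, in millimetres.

Δh = αQ/(ρcₚ) = 2.4×10⁻⁴ × 1×10⁹ / (1026 × 3990) ≈ 0.058626 m

58.6 mm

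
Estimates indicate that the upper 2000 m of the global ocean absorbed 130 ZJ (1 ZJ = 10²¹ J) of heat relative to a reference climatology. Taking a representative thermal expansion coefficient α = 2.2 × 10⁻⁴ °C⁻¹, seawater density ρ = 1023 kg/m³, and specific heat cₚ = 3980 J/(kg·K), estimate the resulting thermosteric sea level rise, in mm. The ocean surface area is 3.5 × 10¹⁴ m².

about 20.1 mm

Per unit area: Q = 130×10²¹ / (3.5×10¹⁴) ≈ 3.714×10⁸ J/m²
Δh = αQ/(ρcₚ) = 2.2×10⁻⁴ × 3.714×10⁸ / (1023 × 3980) ≈ 0.020068 m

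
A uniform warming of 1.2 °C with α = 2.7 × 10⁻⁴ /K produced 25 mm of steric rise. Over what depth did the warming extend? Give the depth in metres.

H = Δh/(αΔT) = 0.025 / (2.7×10⁻⁴ × 1.2) ≈ 77.16 m

H ≈ 77.2 m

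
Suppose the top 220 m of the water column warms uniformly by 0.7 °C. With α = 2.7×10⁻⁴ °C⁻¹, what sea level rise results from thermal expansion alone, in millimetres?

about 42 mm

Δh = αΔT·H = 2.7×10⁻⁴ × 0.7 × 220 = 0.04158 m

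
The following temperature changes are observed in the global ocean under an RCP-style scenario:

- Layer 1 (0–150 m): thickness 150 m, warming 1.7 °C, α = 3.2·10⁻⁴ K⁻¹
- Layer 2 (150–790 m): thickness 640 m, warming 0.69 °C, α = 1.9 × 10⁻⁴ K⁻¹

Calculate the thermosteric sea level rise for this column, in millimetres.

Δh ≈ 166 mm

1.7 × 3.2×10⁻⁴ × 150 = 0.08160 m
150–790 m: 1.9×10⁻⁴ × 640 × 0.69 = 0.083904 m
Δh = 0.08160 + 0.083904 = 0.165504 m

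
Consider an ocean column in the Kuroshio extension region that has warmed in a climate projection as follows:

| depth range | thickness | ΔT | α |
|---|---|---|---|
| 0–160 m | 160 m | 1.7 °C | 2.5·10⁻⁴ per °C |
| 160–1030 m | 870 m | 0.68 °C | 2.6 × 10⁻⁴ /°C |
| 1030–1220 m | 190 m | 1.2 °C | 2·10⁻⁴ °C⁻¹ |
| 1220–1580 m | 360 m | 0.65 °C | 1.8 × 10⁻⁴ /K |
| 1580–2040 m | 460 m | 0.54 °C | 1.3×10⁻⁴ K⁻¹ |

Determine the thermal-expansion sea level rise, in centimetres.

34.2 cm of thermosteric rise

160 × 2.5×10⁻⁴ × 1.7 = 0.06800 m
Layer 2: 870 × 0.68 × 2.6×10⁻⁴ = 0.153816 m
1030–1220 m: 190 × 1.2 × 2×10⁻⁴ = 0.04560 m
360 × 1.8×10⁻⁴ × 0.65 = 0.04212 m
1580–2040 m: 1.3×10⁻⁴ × 460 × 0.54 = 0.032292 m
Δh = 0.06800 + 0.153816 + 0.04560 + 0.04212 + 0.032292 = 0.341828 m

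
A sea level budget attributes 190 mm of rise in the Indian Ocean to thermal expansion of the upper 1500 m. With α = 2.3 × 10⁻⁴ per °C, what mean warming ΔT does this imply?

ΔT = Δh/(αH) = 0.19 / (2.3×10⁻⁴ × 1500) ≈ 0.5507 K

ΔT ≈ 0.551 K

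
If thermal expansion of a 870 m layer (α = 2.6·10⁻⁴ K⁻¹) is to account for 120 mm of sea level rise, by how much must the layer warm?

0.53 °C

ΔT = Δh/(αH) = 0.12 / (2.6×10⁻⁴ × 870) ≈ 0.5305 °C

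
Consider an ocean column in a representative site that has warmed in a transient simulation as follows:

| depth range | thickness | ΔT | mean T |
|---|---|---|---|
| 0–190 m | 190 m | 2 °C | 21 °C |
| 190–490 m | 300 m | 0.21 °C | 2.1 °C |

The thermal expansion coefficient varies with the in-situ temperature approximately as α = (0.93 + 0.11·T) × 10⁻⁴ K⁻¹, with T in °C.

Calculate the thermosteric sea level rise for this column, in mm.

130 mm

Layer 1: α = (0.93 + 0.11×21)×10⁻⁴ = 3.24×10⁻⁴ K⁻¹
Layer 2: α = (0.93 + 0.11×2.1)×10⁻⁴ = 1.161×10⁻⁴ K⁻¹
0–190 m: 190 × 3.24×10⁻⁴ × 2 = 0.12312 m
300 × 0.21 × 1.161×10⁻⁴ = 0.0073143 m
Δh = 0.12312 + 0.0073143 = 0.1304343 m ≈ 130 mm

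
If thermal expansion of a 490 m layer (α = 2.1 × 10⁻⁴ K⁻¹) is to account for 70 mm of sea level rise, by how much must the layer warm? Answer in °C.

ΔT ≈ 0.680 °C

ΔT = Δh/(αH) = 0.07 / (2.1×10⁻⁴ × 490) ≈ 0.6803 °C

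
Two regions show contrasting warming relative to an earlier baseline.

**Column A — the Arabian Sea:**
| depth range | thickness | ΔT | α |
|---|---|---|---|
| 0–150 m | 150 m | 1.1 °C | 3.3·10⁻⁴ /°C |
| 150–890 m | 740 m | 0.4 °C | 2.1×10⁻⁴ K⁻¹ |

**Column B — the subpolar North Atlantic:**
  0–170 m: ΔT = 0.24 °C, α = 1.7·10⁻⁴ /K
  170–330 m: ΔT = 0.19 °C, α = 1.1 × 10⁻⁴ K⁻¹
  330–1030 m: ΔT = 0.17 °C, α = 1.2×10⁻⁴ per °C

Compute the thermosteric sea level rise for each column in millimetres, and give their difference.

A: 117 mm; B: 24.6 mm; difference 92.1 mm

A Layer 1: 3.3×10⁻⁴ × 1.1 × 150 = 0.05445 m
A 740 × 2.1×10⁻⁴ × 0.4 = 0.06216 m
A total: 0.11661 m
B 0.24 × 170 × 1.7×10⁻⁴ = 0.006936 m
B Layer 2: 0.19 × 1.1×10⁻⁴ × 160 = 0.003344 m
B 0.17 × 1.2×10⁻⁴ × 700 = 0.01428 m
B total: 0.02456 m
Difference: 0.11661 − 0.02456 = 0.09205 m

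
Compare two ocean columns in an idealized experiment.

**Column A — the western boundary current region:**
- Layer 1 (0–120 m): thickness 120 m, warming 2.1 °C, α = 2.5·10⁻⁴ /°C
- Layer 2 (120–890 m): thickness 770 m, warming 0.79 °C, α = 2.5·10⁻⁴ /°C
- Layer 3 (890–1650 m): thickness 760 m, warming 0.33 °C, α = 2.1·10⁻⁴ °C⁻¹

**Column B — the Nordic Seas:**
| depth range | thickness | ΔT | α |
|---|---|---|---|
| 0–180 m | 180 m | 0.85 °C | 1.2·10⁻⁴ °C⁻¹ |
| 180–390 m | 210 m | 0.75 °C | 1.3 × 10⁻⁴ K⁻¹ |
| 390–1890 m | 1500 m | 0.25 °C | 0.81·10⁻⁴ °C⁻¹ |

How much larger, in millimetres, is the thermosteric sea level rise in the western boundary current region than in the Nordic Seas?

A Layer 1: 120 × 2.5×10⁻⁴ × 2.1 = 0.06300 m
A 770 × 0.79 × 2.5×10⁻⁴ = 0.152075 m
A Layer 3: 2.1×10⁻⁴ × 760 × 0.33 = 0.052668 m
A total: 0.267743 m
B 0–180 m: 0.85 × 180 × 1.2×10⁻⁴ = 0.01836 m
B Layer 2: 210 × 1.3×10⁻⁴ × 0.75 = 0.020475 m
B 390–1890 m: 0.81×10⁻⁴ × 1500 × 0.25 = 0.030375 m
B total: 0.06921 m
Difference: 0.267743 − 0.06921 = 0.198533 m

199 mm larger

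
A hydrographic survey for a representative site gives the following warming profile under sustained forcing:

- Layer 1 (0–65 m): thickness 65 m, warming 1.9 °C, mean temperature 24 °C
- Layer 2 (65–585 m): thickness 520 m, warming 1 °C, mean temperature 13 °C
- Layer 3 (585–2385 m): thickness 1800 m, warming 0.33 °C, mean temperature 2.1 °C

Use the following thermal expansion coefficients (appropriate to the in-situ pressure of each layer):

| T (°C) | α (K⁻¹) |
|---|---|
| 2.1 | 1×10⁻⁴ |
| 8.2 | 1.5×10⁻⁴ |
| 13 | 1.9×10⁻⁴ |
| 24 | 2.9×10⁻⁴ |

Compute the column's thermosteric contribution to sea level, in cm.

Δh = 19 cm

Layer 1 at 24 °C → α = 2.9×10⁻⁴ K⁻¹
Layer 2 at 13 °C → α = 1.9×10⁻⁴ K⁻¹
Layer 3 at 2.1 °C → α = 1×10⁻⁴ K⁻¹
0–65 m: 65 × 2.9×10⁻⁴ × 1.9 = 0.035815 m
65–585 m: 1 × 520 × 1.9×10⁻⁴ = 0.09880 m
Layer 3: 0.33 × 1×10⁻⁴ × 1800 = 0.05940 m
Δh = 0.035815 + 0.09880 + 0.05940 = 0.194015 m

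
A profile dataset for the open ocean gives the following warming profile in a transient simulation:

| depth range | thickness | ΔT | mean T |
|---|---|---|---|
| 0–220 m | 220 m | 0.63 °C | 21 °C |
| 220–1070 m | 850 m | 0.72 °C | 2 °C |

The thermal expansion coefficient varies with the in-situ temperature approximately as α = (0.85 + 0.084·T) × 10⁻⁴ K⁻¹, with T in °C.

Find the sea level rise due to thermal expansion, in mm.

Δh ≈ 99 mm

Layer 1: α = (0.85 + 0.084×21)×10⁻⁴ = 2.614×10⁻⁴ K⁻¹
Layer 2: α = (0.85 + 0.084×2)×10⁻⁴ = 1.018×10⁻⁴ K⁻¹
0–220 m: 2.614×10⁻⁴ × 0.63 × 220 = 0.03623004 m
850 × 0.72 × 1.018×10⁻⁴ = 0.0623016 m
Δh = 0.03623004 + 0.0623016 = 0.09853164 m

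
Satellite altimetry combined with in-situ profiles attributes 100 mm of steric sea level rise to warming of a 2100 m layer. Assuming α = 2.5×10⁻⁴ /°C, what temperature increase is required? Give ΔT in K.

ΔT = Δh/(αH) = 0.1 / (2.5×10⁻⁴ × 2100) ≈ 0.1905 K

ΔT ≈ 0.19 K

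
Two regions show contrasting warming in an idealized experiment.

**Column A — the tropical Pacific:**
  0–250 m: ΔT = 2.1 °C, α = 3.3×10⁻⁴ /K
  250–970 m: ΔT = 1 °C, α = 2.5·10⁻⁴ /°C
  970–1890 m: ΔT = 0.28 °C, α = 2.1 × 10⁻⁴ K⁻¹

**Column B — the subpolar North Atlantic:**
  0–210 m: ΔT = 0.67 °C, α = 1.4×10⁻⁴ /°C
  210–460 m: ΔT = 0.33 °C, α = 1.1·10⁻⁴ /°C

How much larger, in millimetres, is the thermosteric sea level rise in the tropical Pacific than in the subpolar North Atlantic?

A 0–250 m: 2.1 × 250 × 3.3×10⁻⁴ = 0.17325 m
A 250–970 m: 720 × 2.5×10⁻⁴ × 1 = 0.18000 m
A Layer 3: 2.1×10⁻⁴ × 920 × 0.28 = 0.054096 m
A total: 0.407346 m
B 0.67 × 1.4×10⁻⁴ × 210 = 0.019698 m
B 210–460 m: 1.1×10⁻⁴ × 250 × 0.33 = 0.009075 m
B total: 0.028773 m
Difference: 0.407346 − 0.028773 = 0.378573 m

380 mm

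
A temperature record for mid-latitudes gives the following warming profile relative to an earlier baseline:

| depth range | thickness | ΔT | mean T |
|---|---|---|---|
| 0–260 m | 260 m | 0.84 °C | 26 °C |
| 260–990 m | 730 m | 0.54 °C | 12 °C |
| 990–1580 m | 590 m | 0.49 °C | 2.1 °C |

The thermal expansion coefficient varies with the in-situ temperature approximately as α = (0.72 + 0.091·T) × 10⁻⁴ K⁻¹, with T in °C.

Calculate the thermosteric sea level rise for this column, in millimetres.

Layer 1: α = (0.72 + 0.091×26)×10⁻⁴ = 3.086×10⁻⁴ K⁻¹
Layer 2: α = (0.72 + 0.091×12)×10⁻⁴ = 1.812×10⁻⁴ K⁻¹
Layer 3: α = (0.72 + 0.091×2.1)×10⁻⁴ = 0.9111×10⁻⁴ K⁻¹
0–260 m: 260 × 0.84 × 3.086×10⁻⁴ = 0.06739824 m
730 × 0.54 × 1.812×10⁻⁴ = 0.07142904 m
990–1580 m: 590 × 0.9111×10⁻⁴ × 0.49 = 0.026339901 m
Δh = 0.06739824 + 0.07142904 + 0.026339901 = 0.165167181 m ≈ 165 mm

165 mm of thermosteric rise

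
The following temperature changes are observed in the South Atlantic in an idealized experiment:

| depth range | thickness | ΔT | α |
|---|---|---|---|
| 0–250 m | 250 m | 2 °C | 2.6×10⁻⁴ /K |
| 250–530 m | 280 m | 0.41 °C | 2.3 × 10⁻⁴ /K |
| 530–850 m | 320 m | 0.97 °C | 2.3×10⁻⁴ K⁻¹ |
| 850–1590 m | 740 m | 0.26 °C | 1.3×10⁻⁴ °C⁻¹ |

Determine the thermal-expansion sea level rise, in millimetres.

Layer 1: 2 × 2.6×10⁻⁴ × 250 = 0.13000 m
Layer 2: 0.41 × 2.3×10⁻⁴ × 280 = 0.026404 m
Layer 3: 0.97 × 2.3×10⁻⁴ × 320 = 0.071392 m
850–1590 m: 0.26 × 1.3×10⁻⁴ × 740 = 0.025012 m
Δh = 0.13000 + 0.026404 + 0.071392 + 0.025012 = 0.252808 m

about 250 mm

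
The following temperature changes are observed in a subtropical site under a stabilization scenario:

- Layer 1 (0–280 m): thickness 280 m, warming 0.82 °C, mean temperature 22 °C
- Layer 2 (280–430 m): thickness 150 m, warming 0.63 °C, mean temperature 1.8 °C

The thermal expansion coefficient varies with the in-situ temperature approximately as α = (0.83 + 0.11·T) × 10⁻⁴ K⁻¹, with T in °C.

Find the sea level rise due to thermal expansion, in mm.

Δh = 84 mm

Layer 1: α = (0.83 + 0.11×22)×10⁻⁴ = 3.25×10⁻⁴ K⁻¹
Layer 2: α = (0.83 + 0.11×1.8)×10⁻⁴ = 1.028×10⁻⁴ K⁻¹
0–280 m: 3.25×10⁻⁴ × 0.82 × 280 = 0.07462 m
Layer 2: 150 × 0.63 × 1.028×10⁻⁴ = 0.0097146 m
Δh = 0.07462 + 0.0097146 = 0.0843346 m ≈ 84 mm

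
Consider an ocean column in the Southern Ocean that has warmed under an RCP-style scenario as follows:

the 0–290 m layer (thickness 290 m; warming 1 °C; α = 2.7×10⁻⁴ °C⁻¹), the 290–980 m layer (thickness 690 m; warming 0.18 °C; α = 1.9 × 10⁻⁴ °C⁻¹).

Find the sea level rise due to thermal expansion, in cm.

Layer 1: 290 × 2.7×10⁻⁴ × 1 = 0.07830 m
290–980 m: 1.9×10⁻⁴ × 0.18 × 690 = 0.023598 m
Δh = 0.07830 + 0.023598 = 0.101898 m

Δh = 10.2 cm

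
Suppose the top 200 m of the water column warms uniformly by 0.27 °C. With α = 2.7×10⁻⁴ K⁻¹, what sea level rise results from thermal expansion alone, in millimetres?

Δh = αΔT·H = 2.7×10⁻⁴ × 0.27 × 200 = 0.01458 m

Δh ≈ 15 mm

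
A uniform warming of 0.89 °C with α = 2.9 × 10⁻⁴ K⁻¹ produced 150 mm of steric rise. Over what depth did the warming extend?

580 m

H = Δh/(αΔT) = 0.15 / (2.9×10⁻⁴ × 0.89) ≈ 581.2 m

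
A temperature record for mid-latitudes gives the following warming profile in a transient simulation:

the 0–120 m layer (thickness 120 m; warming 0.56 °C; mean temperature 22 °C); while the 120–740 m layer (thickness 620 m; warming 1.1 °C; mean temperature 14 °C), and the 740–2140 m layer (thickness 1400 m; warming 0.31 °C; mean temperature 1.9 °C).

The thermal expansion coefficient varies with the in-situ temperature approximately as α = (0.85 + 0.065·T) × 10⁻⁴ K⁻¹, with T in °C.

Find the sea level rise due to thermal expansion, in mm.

Layer 1: α = (0.85 + 0.065×22)×10⁻⁴ = 2.28×10⁻⁴ K⁻¹
Layer 2: α = (0.85 + 0.065×14)×10⁻⁴ = 1.76×10⁻⁴ K⁻¹
Layer 3: α = (0.85 + 0.065×1.9)×10⁻⁴ = 0.9735×10⁻⁴ K⁻¹
Layer 1: 120 × 0.56 × 2.28×10⁻⁴ = 0.0153216 m
120–740 m: 1.1 × 620 × 1.76×10⁻⁴ = 0.120032 m
1400 × 0.9735×10⁻⁴ × 0.31 = 0.0422499 m
Δh = 0.0153216 + 0.120032 + 0.0422499 = 0.1776035 m ≈ 180 mm

about 180 mm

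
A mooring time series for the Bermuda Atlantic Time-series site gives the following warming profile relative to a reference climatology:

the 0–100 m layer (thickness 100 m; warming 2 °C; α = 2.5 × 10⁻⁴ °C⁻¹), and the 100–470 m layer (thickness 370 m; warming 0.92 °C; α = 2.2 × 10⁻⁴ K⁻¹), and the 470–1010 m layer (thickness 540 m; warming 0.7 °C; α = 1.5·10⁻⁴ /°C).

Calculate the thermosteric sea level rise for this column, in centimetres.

Δh ≈ 18.2 cm

Layer 1: 100 × 2 × 2.5×10⁻⁴ = 0.05000 m
100–470 m: 0.92 × 370 × 2.2×10⁻⁴ = 0.074888 m
470–1010 m: 1.5×10⁻⁴ × 540 × 0.7 = 0.05670 m
Δh = 0.05000 + 0.074888 + 0.05670 = 0.181588 m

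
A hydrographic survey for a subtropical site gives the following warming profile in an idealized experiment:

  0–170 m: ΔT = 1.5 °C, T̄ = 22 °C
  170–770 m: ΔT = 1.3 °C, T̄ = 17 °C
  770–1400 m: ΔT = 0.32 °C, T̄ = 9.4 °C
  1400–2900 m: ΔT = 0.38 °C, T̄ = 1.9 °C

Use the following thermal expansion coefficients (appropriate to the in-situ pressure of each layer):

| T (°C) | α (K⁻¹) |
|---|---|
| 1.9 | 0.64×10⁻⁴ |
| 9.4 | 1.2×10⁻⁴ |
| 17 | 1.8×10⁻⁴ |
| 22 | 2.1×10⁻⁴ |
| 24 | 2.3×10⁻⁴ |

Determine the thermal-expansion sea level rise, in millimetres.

Layer 1 at 22 °C → α = 2.1×10⁻⁴ K⁻¹
Layer 2 at 17 °C → α = 1.8×10⁻⁴ K⁻¹
Layer 3 at 9.4 °C → α = 1.2×10⁻⁴ K⁻¹
Layer 4 at 1.9 °C → α = 0.64×10⁻⁴ K⁻¹
0–170 m: 170 × 1.5 × 2.1×10⁻⁴ = 0.05355 m
Layer 2: 1.8×10⁻⁴ × 1.3 × 600 = 0.14040 m
Layer 3: 630 × 1.2×10⁻⁴ × 0.32 = 0.024192 m
0.38 × 1500 × 0.64×10⁻⁴ = 0.03648 m
Δh = 0.05355 + 0.14040 + 0.024192 + 0.03648 = 0.254622 m ≈ 255 mm

Δh = 255 mm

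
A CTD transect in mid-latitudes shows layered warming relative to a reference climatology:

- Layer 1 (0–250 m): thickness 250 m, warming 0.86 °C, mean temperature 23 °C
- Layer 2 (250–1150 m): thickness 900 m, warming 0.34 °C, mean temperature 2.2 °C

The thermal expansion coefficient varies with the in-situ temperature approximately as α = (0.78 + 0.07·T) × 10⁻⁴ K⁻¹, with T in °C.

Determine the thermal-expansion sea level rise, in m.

Layer 1: α = (0.78 + 0.07×23)×10⁻⁴ = 2.39×10⁻⁴ K⁻¹
Layer 2: α = (0.78 + 0.07×2.2)×10⁻⁴ = 0.934×10⁻⁴ K⁻¹
0–250 m: 2.39×10⁻⁴ × 250 × 0.86 = 0.051385 m
250–1150 m: 0.34 × 0.934×10⁻⁴ × 900 = 0.0285804 m
Δh = 0.051385 + 0.0285804 = 0.0799654 m ≈ 0.0800 m

0.0800 m of thermosteric rise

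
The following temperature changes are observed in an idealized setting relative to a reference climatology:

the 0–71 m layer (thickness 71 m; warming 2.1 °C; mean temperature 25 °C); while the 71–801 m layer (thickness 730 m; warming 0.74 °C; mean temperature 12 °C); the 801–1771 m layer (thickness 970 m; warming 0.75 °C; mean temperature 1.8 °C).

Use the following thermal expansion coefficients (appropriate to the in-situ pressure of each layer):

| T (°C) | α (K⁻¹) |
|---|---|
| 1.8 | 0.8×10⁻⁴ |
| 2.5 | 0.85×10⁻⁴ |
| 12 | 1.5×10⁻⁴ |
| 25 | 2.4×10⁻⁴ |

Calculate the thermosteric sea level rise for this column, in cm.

Δh = 18 cm

Layer 1 at 25 °C → α = 2.4×10⁻⁴ K⁻¹
Layer 2 at 12 °C → α = 1.5×10⁻⁴ K⁻¹
Layer 3 at 1.8 °C → α = 0.8×10⁻⁴ K⁻¹
Layer 1: 2.4×10⁻⁴ × 2.1 × 71 = 0.035784 m
71–801 m: 730 × 1.5×10⁻⁴ × 0.74 = 0.08103 m
Layer 3: 0.75 × 970 × 0.8×10⁻⁴ = 0.05820 m
Δh = 0.035784 + 0.08103 + 0.05820 = 0.175014 m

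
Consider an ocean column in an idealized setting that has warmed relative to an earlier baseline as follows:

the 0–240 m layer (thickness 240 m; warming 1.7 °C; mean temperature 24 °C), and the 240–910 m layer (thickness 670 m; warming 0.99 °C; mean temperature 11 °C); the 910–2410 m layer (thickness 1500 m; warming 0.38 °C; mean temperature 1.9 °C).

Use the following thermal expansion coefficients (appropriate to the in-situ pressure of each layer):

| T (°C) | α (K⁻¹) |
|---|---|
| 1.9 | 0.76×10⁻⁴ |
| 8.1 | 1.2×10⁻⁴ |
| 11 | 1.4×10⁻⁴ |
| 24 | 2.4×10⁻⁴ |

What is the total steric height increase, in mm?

about 234 mm

Layer 1 at 24 °C → α = 2.4×10⁻⁴ K⁻¹
Layer 2 at 11 °C → α = 1.4×10⁻⁴ K⁻¹
Layer 3 at 1.9 °C → α = 0.76×10⁻⁴ K⁻¹
Layer 1: 240 × 1.7 × 2.4×10⁻⁴ = 0.09792 m
Layer 2: 670 × 0.99 × 1.4×10⁻⁴ = 0.092862 m
910–2410 m: 1500 × 0.76×10⁻⁴ × 0.38 = 0.04332 m
Δh = 0.09792 + 0.092862 + 0.04332 = 0.234102 m ≈ 234 mm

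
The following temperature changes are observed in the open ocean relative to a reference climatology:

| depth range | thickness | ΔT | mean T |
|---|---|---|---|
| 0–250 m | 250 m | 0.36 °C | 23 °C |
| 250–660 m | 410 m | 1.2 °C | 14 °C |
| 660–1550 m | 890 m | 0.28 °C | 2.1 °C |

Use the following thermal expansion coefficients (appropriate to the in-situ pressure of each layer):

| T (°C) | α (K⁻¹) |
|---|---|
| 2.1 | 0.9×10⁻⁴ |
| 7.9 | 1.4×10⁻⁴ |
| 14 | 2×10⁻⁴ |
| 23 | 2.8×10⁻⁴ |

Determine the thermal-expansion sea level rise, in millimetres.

Layer 1 at 23 °C → α = 2.8×10⁻⁴ K⁻¹
Layer 2 at 14 °C → α = 2×10⁻⁴ K⁻¹
Layer 3 at 2.1 °C → α = 0.9×10⁻⁴ K⁻¹
2.8×10⁻⁴ × 0.36 × 250 = 0.02520 m
250–660 m: 2×10⁻⁴ × 1.2 × 410 = 0.09840 m
Layer 3: 890 × 0.28 × 0.9×10⁻⁴ = 0.022428 m
Δh = 0.02520 + 0.09840 + 0.022428 = 0.146028 m

Δh ≈ 146 mm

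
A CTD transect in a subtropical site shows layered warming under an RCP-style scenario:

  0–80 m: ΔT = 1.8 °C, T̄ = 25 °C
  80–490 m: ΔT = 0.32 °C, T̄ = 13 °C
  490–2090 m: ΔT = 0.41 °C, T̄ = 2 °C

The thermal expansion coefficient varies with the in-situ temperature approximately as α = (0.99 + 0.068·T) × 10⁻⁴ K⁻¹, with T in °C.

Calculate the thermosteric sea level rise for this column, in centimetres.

Layer 1: α = (0.99 + 0.068×25)×10⁻⁴ = 2.69×10⁻⁴ K⁻¹
Layer 2: α = (0.99 + 0.068×13)×10⁻⁴ = 1.874×10⁻⁴ K⁻¹
Layer 3: α = (0.99 + 0.068×2)×10⁻⁴ = 1.126×10⁻⁴ K⁻¹
80 × 1.8 × 2.69×10⁻⁴ = 0.038736 m
80–490 m: 410 × 1.874×10⁻⁴ × 0.32 = 0.02458688 m
1600 × 0.41 × 1.126×10⁻⁴ = 0.0738656 m
Δh = 0.038736 + 0.02458688 + 0.0738656 = 0.13718848 m

Δh ≈ 13.7 cm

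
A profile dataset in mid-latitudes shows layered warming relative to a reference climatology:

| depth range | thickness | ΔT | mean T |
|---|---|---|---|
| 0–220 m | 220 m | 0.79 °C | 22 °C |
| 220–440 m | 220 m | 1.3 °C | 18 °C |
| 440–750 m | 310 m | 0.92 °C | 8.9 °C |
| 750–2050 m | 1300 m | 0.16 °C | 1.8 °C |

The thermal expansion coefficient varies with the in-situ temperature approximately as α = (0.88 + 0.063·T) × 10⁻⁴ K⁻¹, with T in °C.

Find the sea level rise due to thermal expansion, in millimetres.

about 159 mm

Layer 1: α = (0.88 + 0.063×22)×10⁻⁴ = 2.266×10⁻⁴ K⁻¹
Layer 2: α = (0.88 + 0.063×18)×10⁻⁴ = 2.014×10⁻⁴ K⁻¹
Layer 3: α = (0.88 + 0.063×8.9)×10⁻⁴ = 1.4407×10⁻⁴ K⁻¹
Layer 4: α = (0.88 + 0.063×1.8)×10⁻⁴ = 0.9934×10⁻⁴ K⁻¹
Layer 1: 220 × 2.266×10⁻⁴ × 0.79 = 0.03938308 m
2.014×10⁻⁴ × 220 × 1.3 = 0.0576004 m
310 × 1.4407×10⁻⁴ × 0.92 = 0.041088764 m
0.16 × 1300 × 0.9934×10⁻⁴ = 0.02066272 m
Δh = 0.03938308 + 0.0576004 + 0.041088764 + 0.02066272 = 0.158734964 m ≈ 159 mm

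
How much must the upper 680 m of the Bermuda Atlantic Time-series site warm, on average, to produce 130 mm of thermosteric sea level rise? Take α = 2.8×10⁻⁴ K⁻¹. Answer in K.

ΔT ≈ 0.68 K

ΔT = Δh/(αH) = 0.13 / (2.8×10⁻⁴ × 680) ≈ 0.6828 K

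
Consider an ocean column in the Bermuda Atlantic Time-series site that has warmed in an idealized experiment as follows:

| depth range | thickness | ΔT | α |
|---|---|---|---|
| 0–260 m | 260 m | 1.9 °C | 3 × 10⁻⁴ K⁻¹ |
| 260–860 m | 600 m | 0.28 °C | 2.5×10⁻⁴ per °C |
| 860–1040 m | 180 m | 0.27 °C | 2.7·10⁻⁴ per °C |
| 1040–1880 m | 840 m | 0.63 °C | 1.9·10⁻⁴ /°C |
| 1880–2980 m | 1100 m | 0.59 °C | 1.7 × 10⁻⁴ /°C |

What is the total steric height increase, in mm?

Layer 1: 1.9 × 3×10⁻⁴ × 260 = 0.14820 m
2.5×10⁻⁴ × 600 × 0.28 = 0.04200 m
Layer 3: 180 × 0.27 × 2.7×10⁻⁴ = 0.013122 m
1040–1880 m: 0.63 × 840 × 1.9×10⁻⁴ = 0.100548 m
1.7×10⁻⁴ × 0.59 × 1100 = 0.11033 m
Δh = 0.14820 + 0.04200 + 0.013122 + 0.100548 + 0.11033 = 0.41420 m ≈ 414 mm

414 mm of thermosteric rise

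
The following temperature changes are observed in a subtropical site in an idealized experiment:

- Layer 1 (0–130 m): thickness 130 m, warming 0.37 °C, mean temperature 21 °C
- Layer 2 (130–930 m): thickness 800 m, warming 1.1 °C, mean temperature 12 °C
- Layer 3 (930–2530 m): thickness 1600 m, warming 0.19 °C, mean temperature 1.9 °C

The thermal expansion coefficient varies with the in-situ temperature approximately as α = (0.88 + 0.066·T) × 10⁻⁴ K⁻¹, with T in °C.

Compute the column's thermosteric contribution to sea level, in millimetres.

about 189 mm

Layer 1: α = (0.88 + 0.066×21)×10⁻⁴ = 2.266×10⁻⁴ K⁻¹
Layer 2: α = (0.88 + 0.066×12)×10⁻⁴ = 1.672×10⁻⁴ K⁻¹
Layer 3: α = (0.88 + 0.066×1.9)×10⁻⁴ = 1.0054×10⁻⁴ K⁻¹
0–130 m: 130 × 2.266×10⁻⁴ × 0.37 = 0.01089946 m
Layer 2: 1.1 × 1.672×10⁻⁴ × 800 = 0.147136 m
1600 × 0.19 × 1.0054×10⁻⁴ = 0.03056416 m
Δh = 0.01089946 + 0.147136 + 0.03056416 = 0.18859962 m ≈ 189 mm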